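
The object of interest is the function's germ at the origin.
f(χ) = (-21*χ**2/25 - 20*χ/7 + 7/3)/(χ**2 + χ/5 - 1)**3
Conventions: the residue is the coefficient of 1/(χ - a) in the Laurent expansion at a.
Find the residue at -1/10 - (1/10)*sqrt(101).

The residue is -(379765/7212107)*sqrt(101).

The factor χ**2 + χ/5 - 1 splits as (χ - a)(χ - a') with a = -1/10 - (1/10)*sqrt(101), a' = -1/10 + (1/10)*sqrt(101). At the order-3 pole a set g(χ) = (χ - a)^3*f(χ) = [-21*χ**2/25 - 20*χ/7 + 7/3] / (χ - a')^3.
Order-3 pole: residue = g''(a)/2; g''(-1/10 - (1/10)*sqrt(101)) = -(759530/7212107)*sqrt(101), so the residue is -(379765/7212107)*sqrt(101).


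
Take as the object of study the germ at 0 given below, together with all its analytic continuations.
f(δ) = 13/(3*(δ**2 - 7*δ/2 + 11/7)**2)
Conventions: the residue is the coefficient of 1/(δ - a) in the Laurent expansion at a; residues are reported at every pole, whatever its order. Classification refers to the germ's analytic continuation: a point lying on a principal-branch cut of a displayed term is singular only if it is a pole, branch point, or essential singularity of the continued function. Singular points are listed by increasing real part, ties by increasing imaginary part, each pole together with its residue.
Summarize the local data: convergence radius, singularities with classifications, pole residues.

Denominator factor (δ**2 - 7*δ/2 + 11/7)^2: discriminant 167/28, real irrational roots 7/4 + (1/28)*sqrt(1169) and 7/4 - (1/28)*sqrt(1169); poles of order 2, moduli 7/4 + (1/28)*sqrt(1169) and 7/4 - (1/28)*sqrt(1169).
The radius of convergence is the smallest modulus among the singular points: 7/4 - (1/28)*sqrt(1169).
The factor δ**2 - 7*δ/2 + 11/7 splits as (δ - a)(δ - a') with a = 7/4 - (1/28)*sqrt(1169), a' = 7/4 + (1/28)*sqrt(1169). At the order-2 pole a set g(δ) = (δ - a)^2*f(δ) = [13/3] / (δ - a')^2.
Order-2 pole: residue = g'(a); g'(7/4 - (1/28)*sqrt(1169)) = (1456/83667)*sqrt(1169), so the residue is (1456/83667)*sqrt(1169).
The factor δ**2 - 7*δ/2 + 11/7 splits as (δ - a)(δ - a') with a = 7/4 + (1/28)*sqrt(1169), a' = 7/4 - (1/28)*sqrt(1169). At the order-2 pole a set g(δ) = (δ - a)^2*f(δ) = [13/3] / (δ - a')^2.
Order-2 pole: residue = g'(a); g'(7/4 + (1/28)*sqrt(1169)) = -(1456/83667)*sqrt(1169), so the residue is -(1456/83667)*sqrt(1169).
List the singular points by increasing real part (a conjugate pair: the negative imaginary part first).

Radius of convergence at 0: 7/4 - (1/28)*sqrt(1169).
At 7/4 - (1/28)*sqrt(1169): a pole of order 2; residue (1456/83667)*sqrt(1169).
At 7/4 + (1/28)*sqrt(1169): a pole of order 2; residue -(1456/83667)*sqrt(1169).


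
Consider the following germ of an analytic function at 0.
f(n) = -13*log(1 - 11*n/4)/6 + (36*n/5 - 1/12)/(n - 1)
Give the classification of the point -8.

Denominator factors: n - 1 = -9 at n = -8 — none vanishes.
Branch term log(1 - n/(4/11)): argument at -8 is 23, nonzero, so -8 is not its branch point (a point on a principal cut is still regular for the continued germ).
So the germ continues analytically to -8.

The point is a regular point.


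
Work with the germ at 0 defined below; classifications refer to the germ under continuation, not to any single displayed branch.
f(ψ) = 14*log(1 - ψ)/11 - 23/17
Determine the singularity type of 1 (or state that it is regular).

The term (14/11)*log(1 - ψ/(1)) has argument 1 - 1/(1) = 0 at 1: a logarithmic (infinitely-sheeted) branch point; the remaining terms are analytic or single-valued there.

The point is a logarithmic branch point.


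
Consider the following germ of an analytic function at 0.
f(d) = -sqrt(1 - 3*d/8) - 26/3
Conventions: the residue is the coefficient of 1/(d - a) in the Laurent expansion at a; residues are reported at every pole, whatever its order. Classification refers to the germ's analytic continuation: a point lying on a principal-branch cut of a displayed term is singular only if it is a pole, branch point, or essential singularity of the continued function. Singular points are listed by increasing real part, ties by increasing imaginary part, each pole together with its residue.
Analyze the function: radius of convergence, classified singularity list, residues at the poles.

Radius of convergence at 0: 8/3.
At 8/3: an algebraic (square-root) branch point.

Branch term (-1)*sqrt(1 - d/(8/3)): its argument vanishes at d = 8/3, a square-root branch point, modulus 8/3.
The radius of convergence is the smallest modulus among the singular points: 8/3.


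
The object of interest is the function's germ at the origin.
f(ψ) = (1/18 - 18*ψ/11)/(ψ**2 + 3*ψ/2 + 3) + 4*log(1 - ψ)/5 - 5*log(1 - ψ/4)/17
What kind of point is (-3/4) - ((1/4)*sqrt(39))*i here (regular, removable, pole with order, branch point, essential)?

The point is a pole of order 1.

The denominator factor ψ**2 + 3*ψ/2 + 3 vanishes at (-3/4) - ((1/4)*sqrt(39))*i and appears to the power 1; the numerator there equals (127/99) + ((9/22)*sqrt(39))*i, nonzero, and no other factor vanishes.
The branch terms are analytic at this point.
Hence a pole whose order is the multiplicity, 1.


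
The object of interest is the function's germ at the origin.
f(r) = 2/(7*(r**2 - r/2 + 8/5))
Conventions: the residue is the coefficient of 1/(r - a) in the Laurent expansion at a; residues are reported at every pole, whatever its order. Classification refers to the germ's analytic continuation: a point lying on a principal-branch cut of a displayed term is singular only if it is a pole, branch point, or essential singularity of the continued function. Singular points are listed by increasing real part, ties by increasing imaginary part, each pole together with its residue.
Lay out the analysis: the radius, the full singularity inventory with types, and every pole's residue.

Denominator factor (r**2 - r/2 + 8/5): discriminant -123/20, complex-conjugate roots (1/4) + ((1/20)*sqrt(615))*i and (1/4) - ((1/20)*sqrt(615))*i; poles of order 1, moduli (2/5)*sqrt(10) and (2/5)*sqrt(10).
The radius of convergence is the smallest modulus among the singular points: (2/5)*sqrt(10).
The factor r**2 - r/2 + 8/5 splits as (r - a)(r - a') with a = (1/4) - ((1/20)*sqrt(615))*i, a' = (1/4) + ((1/20)*sqrt(615))*i. At the order-1 pole a set g(r) = (r - a)*f(r) = [2/7] / (r - a').
Simple pole: residue = g(a) at a = (1/4) - ((1/20)*sqrt(615))*i, which is ((4/861)*sqrt(615))*i.
The factor r**2 - r/2 + 8/5 splits as (r - a)(r - a') with a = (1/4) + ((1/20)*sqrt(615))*i, a' = (1/4) - ((1/20)*sqrt(615))*i. At the order-1 pole a set g(r) = (r - a)*f(r) = [2/7] / (r - a').
Simple pole: residue = g(a) at a = (1/4) + ((1/20)*sqrt(615))*i, which is -((4/861)*sqrt(615))*i.
List the singular points by increasing real part (a conjugate pair: the negative imaginary part first).

Radius of convergence at 0: (2/5)*sqrt(10).
At (1/4) - ((1/20)*sqrt(615))*i: a pole of order 1; residue ((4/861)*sqrt(615))*i.
At (1/4) + ((1/20)*sqrt(615))*i: a pole of order 1; residue -((4/861)*sqrt(615))*i.


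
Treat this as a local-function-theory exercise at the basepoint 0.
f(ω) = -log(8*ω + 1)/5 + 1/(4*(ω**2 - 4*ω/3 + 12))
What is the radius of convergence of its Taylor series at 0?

Denominator factor (ω**2 - 4*ω/3 + 12): discriminant -416/9, complex-conjugate roots (2/3) + ((2/3)*sqrt(26))*i and (2/3) - ((2/3)*sqrt(26))*i; poles of order 1, moduli (2)*sqrt(3) and (2)*sqrt(3).
Branch term (-1/5)*log(1 - ω/(-1/8)): its argument vanishes at ω = -1/8, a logarithmic branch point, modulus 1/8.
The radius of convergence is the smallest modulus among the singular points: 1/8.

The radius of convergence is 1/8.


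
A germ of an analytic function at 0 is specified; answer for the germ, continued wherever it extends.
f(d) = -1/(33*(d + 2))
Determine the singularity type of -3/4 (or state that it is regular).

The point is a regular point.

Denominator factors: d + 2 = 5/4 at d = -3/4 — none vanishes.
So the germ continues analytically to -3/4.


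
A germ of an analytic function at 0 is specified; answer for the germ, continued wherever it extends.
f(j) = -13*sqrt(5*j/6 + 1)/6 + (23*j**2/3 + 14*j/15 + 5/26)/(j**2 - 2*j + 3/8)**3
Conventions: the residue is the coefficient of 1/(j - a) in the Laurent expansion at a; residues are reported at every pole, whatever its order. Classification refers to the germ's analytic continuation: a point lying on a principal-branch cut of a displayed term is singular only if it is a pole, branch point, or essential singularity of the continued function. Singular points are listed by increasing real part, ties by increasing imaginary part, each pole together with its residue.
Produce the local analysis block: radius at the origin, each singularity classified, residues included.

Radius of convergence at 0: 1 - (1/4)*sqrt(10).
At -6/5: an algebraic (square-root) branch point.
At 1 - (1/4)*sqrt(10): a pole of order 3; residue -(33673/24375)*sqrt(10).
At 1 + (1/4)*sqrt(10): a pole of order 3; residue (33673/24375)*sqrt(10).


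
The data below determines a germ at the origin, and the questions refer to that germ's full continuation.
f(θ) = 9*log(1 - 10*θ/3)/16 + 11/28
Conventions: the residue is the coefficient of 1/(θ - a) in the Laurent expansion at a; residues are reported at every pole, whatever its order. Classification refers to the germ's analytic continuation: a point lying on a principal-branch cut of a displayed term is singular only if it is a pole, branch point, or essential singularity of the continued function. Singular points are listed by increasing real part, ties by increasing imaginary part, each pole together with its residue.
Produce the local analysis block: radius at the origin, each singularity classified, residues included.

Radius of convergence at 0: 3/10.
At 3/10: a logarithmic branch point.

Branch term (9/16)*log(1 - θ/(3/10)): its argument vanishes at θ = 3/10, a logarithmic branch point, modulus 3/10.
The radius of convergence is the smallest modulus among the singular points: 3/10.


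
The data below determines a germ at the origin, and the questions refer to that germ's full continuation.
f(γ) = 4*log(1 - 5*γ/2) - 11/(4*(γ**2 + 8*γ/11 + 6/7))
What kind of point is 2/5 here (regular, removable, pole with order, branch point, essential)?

The point is a logarithmic branch point.

The term (4)*log(1 - γ/(2/5)) has argument 1 - 2/5/(2/5) = 0 at 2/5: a logarithmic (infinitely-sheeted) branch point; the remaining terms are analytic or single-valued there.


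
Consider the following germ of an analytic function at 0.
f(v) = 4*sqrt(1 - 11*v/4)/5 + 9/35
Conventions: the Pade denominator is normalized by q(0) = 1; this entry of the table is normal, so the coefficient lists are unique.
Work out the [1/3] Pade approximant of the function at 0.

Taylor coefficients needed (expand at 0): a_0 = 37/35, a_1 = -11/10, a_2 = -121/160, a_3 = -1331/1280, a_4 = -14641/8192.
Write the denominator as Q(v) = 1 + q1*v + q2*v^2 + q3*v^3. Requiring Q*f - P = O(v^5) with deg P <= 1 kills the coefficients of v^2..v^4 in Q*f:
  v^2: a_2 + q1*a_1 + q2*a_0 = 0, i.e. -121/160 + (-11/10)*q1 + (37/35)*q2 = 0.
  v^3: a_3 + q1*a_2 + q2*a_1 + q3*a_0 = 0, i.e. -1331/1280 + (-121/160)*q1 + (-11/10)*q2 + (37/35)*q3 = 0.
  v^4: a_4 + q1*a_3 + q2*a_2 + q3*a_1 = 0, i.e. -14641/8192 + (-1331/1280)*q1 + (-121/160)*q2 + (-11/10)*q3 = 0.
Solving this linear system: q1 = -178167/160288, q2 = -141449/320576, q3 = -1388233/5129216.
The numerator is Q*f truncated at degree 1: P0 = a_0 = 37/35; P1 = a_1 + q1*a_0 = -12763267/5610080.

The Pade approximant has numerator coefficients [37/35, -12763267/5610080]; denominator coefficients [1, -178167/160288, -141449/320576, -1388233/5129216].


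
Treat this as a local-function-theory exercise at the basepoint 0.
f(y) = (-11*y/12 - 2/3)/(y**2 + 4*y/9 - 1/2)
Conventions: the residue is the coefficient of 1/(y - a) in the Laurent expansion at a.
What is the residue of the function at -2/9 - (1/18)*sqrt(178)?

The residue is -11/24 + (25/1068)*sqrt(178).

The factor y**2 + 4*y/9 - 1/2 splits as (y - a)(y - a') with a = -2/9 - (1/18)*sqrt(178), a' = -2/9 + (1/18)*sqrt(178). At the order-1 pole a set g(y) = (y - a)*f(y) = [-11*y/12 - 2/3] / (y - a').
Simple pole: residue = g(a) at a = -2/9 - (1/18)*sqrt(178), which is -11/24 + (25/1068)*sqrt(178).


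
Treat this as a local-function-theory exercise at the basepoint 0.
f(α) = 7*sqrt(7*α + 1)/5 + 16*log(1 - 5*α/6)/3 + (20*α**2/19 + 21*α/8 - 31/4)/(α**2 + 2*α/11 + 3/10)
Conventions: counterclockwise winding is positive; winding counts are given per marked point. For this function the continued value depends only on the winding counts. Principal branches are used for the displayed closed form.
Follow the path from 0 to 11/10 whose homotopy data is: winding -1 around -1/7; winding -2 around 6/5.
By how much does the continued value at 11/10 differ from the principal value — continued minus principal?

Continued minus principal equals (-(7/25)*sqrt(870)) - ((64/3)*pi)*i.

The rational part is single-valued and drops out of the difference; each branch term changes only by its own monodromy.
(7/5)*sqrt(1 - α/(-1/7)): winding -1 is odd, the square root flips sign, contributing -2*(7/5)*sqrt(1 - (11/10)/(-1/7)) = -2*(7/5)*sqrt(87/10) = -(7/25)*sqrt(870).
(16/3)*log(1 - α/(6/5)): each positive loop around 6/5 adds 2*pi*i to the log, so winding -2 contributes (16/3)*(-2)*2*pi*i = -(64/3)*pi*i.
Summing the contributions at α = 11/10 gives (-(7/25)*sqrt(870)) - ((64/3)*pi)*i.


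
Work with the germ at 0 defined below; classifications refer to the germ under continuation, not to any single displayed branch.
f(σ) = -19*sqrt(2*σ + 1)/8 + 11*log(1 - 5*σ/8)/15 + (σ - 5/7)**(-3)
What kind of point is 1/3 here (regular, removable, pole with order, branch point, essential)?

Denominator factors: σ - 5/7 = -8/21 at σ = 1/3 — none vanishes.
Branch term sqrt(1 - σ/(-1/2)): argument at 1/3 is 5/3, nonzero, so 1/3 is not its branch point (a point on a principal cut is still regular for the continued germ).
Branch term log(1 - σ/(8/5)): argument at 1/3 is 19/24, nonzero, so 1/3 is not its branch point (a point on a principal cut is still regular for the continued germ).
So the germ continues analytically to 1/3.

The point is a regular point.


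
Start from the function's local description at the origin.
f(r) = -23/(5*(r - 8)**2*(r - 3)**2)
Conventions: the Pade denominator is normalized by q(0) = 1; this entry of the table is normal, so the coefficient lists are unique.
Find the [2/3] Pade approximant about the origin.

The Pade approximant has numerator coefficients [-23/2880, -253/453600, -23/907200]; denominator coefficients [1, -1067/1260, 2813/12096, -187/9072].

Taylor coefficients needed (expand at 0): a_0 = -23/2880, a_1 = -253/34560, a_2 = -161/36864, a_3 = -4301/1990656, a_4 = -184391/191102976, a_5 = -1546589/3822059520.
Write the denominator as Q(r) = 1 + q1*r + q2*r^2 + q3*r^3. Requiring Q*f - P = O(r^6) with deg P <= 2 kills the coefficients of r^3..r^5 in Q*f:
  r^3: a_3 + q1*a_2 + q2*a_1 + q3*a_0 = 0, i.e. -4301/1990656 + (-161/36864)*q1 + (-253/34560)*q2 + (-23/2880)*q3 = 0.
  r^4: a_4 + q1*a_3 + q2*a_2 + q3*a_1 = 0, i.e. -184391/191102976 + (-4301/1990656)*q1 + (-161/36864)*q2 + (-253/34560)*q3 = 0.
  r^5: a_5 + q1*a_4 + q2*a_3 + q3*a_2 = 0, i.e. -1546589/3822059520 + (-184391/191102976)*q1 + (-4301/1990656)*q2 + (-161/36864)*q3 = 0.
Solving this linear system: q1 = -1067/1260, q2 = 2813/12096, q3 = -187/9072.
The numerator is Q*f truncated at degree 2: P0 = a_0 = -23/2880; P1 = a_1 + q1*a_0 = -253/453600; P2 = a_2 + q1*a_1 + q2*a_0 = -23/907200.


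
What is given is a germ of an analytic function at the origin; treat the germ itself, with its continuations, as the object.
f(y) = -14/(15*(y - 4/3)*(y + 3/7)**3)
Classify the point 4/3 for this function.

The point is a pole of order 1.

The denominator factor y - 4/3 vanishes at 4/3 and appears to the power 1; the numerator there equals -14/15, nonzero, and no other factor vanishes.
Hence a pole whose order is the multiplicity, 1.


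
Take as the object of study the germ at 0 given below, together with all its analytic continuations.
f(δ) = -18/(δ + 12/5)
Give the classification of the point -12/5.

The point is a pole of order 1.

The denominator factor δ + 12/5 vanishes at -12/5 and appears to the power 1; the numerator there equals -18, nonzero, and no other factor vanishes.
Hence a pole whose order is the multiplicity, 1.


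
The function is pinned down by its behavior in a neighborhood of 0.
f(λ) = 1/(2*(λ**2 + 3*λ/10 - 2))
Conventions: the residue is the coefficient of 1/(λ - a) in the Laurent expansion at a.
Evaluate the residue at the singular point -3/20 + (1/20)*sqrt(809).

The factor λ**2 + 3*λ/10 - 2 splits as (λ - a)(λ - a') with a = -3/20 + (1/20)*sqrt(809), a' = -3/20 - (1/20)*sqrt(809). At the order-1 pole a set g(λ) = (λ - a)*f(λ) = [1/2] / (λ - a').
Simple pole: residue = g(a) at a = -3/20 + (1/20)*sqrt(809), which is (5/809)*sqrt(809).

The residue is (5/809)*sqrt(809).


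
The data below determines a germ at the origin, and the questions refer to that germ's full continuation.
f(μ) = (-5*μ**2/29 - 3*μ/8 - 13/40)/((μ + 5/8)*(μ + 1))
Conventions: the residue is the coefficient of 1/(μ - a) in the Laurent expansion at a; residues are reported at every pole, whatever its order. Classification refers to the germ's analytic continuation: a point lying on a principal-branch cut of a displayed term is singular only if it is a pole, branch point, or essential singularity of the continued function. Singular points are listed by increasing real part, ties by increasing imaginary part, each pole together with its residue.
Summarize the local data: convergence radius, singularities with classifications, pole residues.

Denominator factor (μ + 5/8): pole of order 1 at -5/8, modulus 5/8.
Denominator factor (μ + 1): pole of order 1 at -1, modulus 1.
The radius of convergence is the smallest modulus among the singular points: 5/8.
At the order-1 pole -1 set g(μ) = (μ - (-1))*f(μ) = (-5*μ**2/29 - 3*μ/8 - 13/40)/(μ + 5/8).
Simple pole: residue = g(a) at a = -1, which is 142/435.
At the order-1 pole -5/8 set g(μ) = (μ - (-5/8))*f(μ) = (-5*μ**2/29 - 3*μ/8 - 13/40)/(μ + 1).
Simple pole: residue = g(a) at a = -5/8, which is -733/1740.
List the singular points by increasing real part (a conjugate pair: the negative imaginary part first).

Radius of convergence at 0: 5/8.
At -1: a pole of order 1; residue 142/435.
At -5/8: a pole of order 1; residue -733/1740.


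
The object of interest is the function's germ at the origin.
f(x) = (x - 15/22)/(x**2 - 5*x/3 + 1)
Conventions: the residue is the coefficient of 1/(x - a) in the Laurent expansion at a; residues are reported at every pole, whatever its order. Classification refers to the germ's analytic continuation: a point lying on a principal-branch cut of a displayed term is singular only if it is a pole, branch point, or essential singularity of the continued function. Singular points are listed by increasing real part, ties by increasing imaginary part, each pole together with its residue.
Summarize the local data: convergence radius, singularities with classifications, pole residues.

Radius of convergence at 0: 1.
At (5/6) - ((1/6)*sqrt(11))*i: a pole of order 1; residue (1/2) + ((5/121)*sqrt(11))*i.
At (5/6) + ((1/6)*sqrt(11))*i: a pole of order 1; residue (1/2) - ((5/121)*sqrt(11))*i.


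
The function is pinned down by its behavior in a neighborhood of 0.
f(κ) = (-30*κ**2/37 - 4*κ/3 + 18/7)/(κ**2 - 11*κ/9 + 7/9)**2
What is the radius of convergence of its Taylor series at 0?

The radius of convergence is (1/3)*sqrt(7).

Denominator factor (κ**2 - 11*κ/9 + 7/9)^2: discriminant -131/81, complex-conjugate roots (11/18) + ((1/18)*sqrt(131))*i and (11/18) - ((1/18)*sqrt(131))*i; poles of order 2, moduli (1/3)*sqrt(7) and (1/3)*sqrt(7).
The radius of convergence is the smallest modulus among the singular points: (1/3)*sqrt(7).


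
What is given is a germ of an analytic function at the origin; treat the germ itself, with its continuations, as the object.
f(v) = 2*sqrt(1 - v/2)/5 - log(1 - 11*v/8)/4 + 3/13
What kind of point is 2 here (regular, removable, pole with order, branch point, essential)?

The point is an algebraic (square-root) branch point.

The term (2/5)*sqrt(1 - v/(2)) has argument 1 - 2/(2) = 0 at 2: a square-root (algebraic, two-sheeted) branch point; the remaining terms are analytic or single-valued there.


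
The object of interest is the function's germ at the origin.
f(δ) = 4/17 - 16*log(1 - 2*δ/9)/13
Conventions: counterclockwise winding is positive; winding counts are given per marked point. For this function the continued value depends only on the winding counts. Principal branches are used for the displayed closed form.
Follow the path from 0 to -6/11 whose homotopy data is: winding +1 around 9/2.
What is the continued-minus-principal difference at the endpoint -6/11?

The rational part is single-valued and drops out of the difference; each branch term changes only by its own monodromy.
(-16/13)*log(1 - δ/(9/2)): each positive loop around 9/2 adds 2*pi*i to the log, so winding +1 contributes (-16/13)*(1)*2*pi*i = -(32/13)*pi*i.
Summing the contributions at δ = -6/11 gives -(32/13)*pi*i.

Continued minus principal equals -(32/13)*pi*i.


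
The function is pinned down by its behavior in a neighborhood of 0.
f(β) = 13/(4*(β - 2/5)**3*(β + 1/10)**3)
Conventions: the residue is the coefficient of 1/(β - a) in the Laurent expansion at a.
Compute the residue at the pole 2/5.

The residue is 624.

At the order-3 pole 2/5 set g(β) = (β - (2/5))^3*f(β) = 13/(4*(β + 1/10)**3).
Order-3 pole: residue = g''(a)/2; g''(2/5) = 1248, so the residue is 624.


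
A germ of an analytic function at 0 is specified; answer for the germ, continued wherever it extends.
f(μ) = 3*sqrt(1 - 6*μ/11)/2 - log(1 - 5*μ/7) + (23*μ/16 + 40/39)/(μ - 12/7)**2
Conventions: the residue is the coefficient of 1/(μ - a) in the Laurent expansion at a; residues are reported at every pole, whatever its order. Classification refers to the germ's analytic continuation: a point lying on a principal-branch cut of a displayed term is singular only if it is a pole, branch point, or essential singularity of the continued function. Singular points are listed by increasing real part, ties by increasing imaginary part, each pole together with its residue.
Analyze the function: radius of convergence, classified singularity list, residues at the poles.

Radius of convergence at 0: 7/5.
At 7/5: a logarithmic branch point.
At 12/7: a pole of order 2; residue 23/16.
At 11/6: an algebraic (square-root) branch point.

Denominator factor (μ - 12/7)^2: pole of order 2 at 12/7, modulus 12/7.
Branch term (3/2)*sqrt(1 - μ/(11/6)): its argument vanishes at μ = 11/6, a square-root branch point, modulus 11/6.
Branch term (-1)*log(1 - μ/(7/5)): its argument vanishes at μ = 7/5, a logarithmic branch point, modulus 7/5.
The radius of convergence is the smallest modulus among the singular points: 7/5.
The branch terms are analytic at 12/7 and contribute nothing to the residue; only the rational part matters.
At the order-2 pole 12/7 set g(μ) = (μ - (12/7))^2*(rational part) = 23*μ/16 + 40/39.
Order-2 pole: residue = g'(a); g'(12/7) = 23/16, so the residue is 23/16.
List the singular points by increasing real part (a conjugate pair: the negative imaginary part first).


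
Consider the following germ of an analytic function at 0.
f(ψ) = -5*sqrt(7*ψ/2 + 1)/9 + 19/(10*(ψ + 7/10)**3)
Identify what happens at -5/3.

Denominator factors: ψ + 7/10 = -29/30 at ψ = -5/3 — none vanishes.
Branch term sqrt(1 - ψ/(-2/7)): argument at -5/3 is -29/6, nonzero, so -5/3 is not its branch point (a point on a principal cut is still regular for the continued germ).
So the germ continues analytically to -5/3.

The point is a regular point.


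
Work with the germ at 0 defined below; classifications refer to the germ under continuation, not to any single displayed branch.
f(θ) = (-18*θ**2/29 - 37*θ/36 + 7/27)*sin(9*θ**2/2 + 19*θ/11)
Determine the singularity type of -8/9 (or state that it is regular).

There is no denominator, hence no pole anywhere.
The factor sin(9*θ**2/2 + 19*θ/11) is entire.
So the germ continues analytically to -8/9.

The point is a regular point.


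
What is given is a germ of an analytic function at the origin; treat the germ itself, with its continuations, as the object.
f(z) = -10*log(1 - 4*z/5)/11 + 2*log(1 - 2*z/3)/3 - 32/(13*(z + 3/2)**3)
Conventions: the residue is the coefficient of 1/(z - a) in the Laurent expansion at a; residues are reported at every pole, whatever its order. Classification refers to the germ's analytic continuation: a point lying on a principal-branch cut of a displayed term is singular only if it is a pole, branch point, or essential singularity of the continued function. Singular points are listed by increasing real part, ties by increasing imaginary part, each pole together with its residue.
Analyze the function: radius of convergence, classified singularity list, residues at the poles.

Denominator factor (z + 3/2)^3: pole of order 3 at -3/2, modulus 3/2.
Branch term (2/3)*log(1 - z/(3/2)): its argument vanishes at z = 3/2, a logarithmic branch point, modulus 3/2.
Branch term (-10/11)*log(1 - z/(5/4)): its argument vanishes at z = 5/4, a logarithmic branch point, modulus 5/4.
The radius of convergence is the smallest modulus among the singular points: 5/4.
The branch terms are analytic at -3/2 and contribute nothing to the residue; only the rational part matters.
At the order-3 pole -3/2 set g(z) = (z - (-3/2))^3*(rational part) = -32/13.
Order-3 pole: residue = g''(a)/2; g''(-3/2) = 0, so the residue is 0.
List the singular points by increasing real part (a conjugate pair: the negative imaginary part first).

Radius of convergence at 0: 5/4.
At -3/2: a pole of order 3; residue 0.
At 5/4: a logarithmic branch point.
At 3/2: a logarithmic branch point.


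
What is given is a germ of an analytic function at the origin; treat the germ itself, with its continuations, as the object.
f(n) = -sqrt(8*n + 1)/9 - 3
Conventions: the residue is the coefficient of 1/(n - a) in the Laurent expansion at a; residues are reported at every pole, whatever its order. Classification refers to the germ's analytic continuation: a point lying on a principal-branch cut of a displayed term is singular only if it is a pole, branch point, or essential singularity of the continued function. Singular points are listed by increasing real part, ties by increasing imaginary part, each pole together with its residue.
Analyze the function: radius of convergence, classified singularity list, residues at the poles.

Branch term (-1/9)*sqrt(1 - n/(-1/8)): its argument vanishes at n = -1/8, a square-root branch point, modulus 1/8.
The radius of convergence is the smallest modulus among the singular points: 1/8.

Radius of convergence at 0: 1/8.
At -1/8: an algebraic (square-root) branch point.


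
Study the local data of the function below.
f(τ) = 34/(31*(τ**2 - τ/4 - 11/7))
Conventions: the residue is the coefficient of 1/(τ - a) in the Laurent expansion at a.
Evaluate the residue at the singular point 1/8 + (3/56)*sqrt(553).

The factor τ**2 - τ/4 - 11/7 splits as (τ - a)(τ - a') with a = 1/8 + (3/56)*sqrt(553), a' = 1/8 - (3/56)*sqrt(553). At the order-1 pole a set g(τ) = (τ - a)*f(τ) = [34/31] / (τ - a').
Simple pole: residue = g(a) at a = 1/8 + (3/56)*sqrt(553), which is (136/7347)*sqrt(553).

The residue is (136/7347)*sqrt(553).


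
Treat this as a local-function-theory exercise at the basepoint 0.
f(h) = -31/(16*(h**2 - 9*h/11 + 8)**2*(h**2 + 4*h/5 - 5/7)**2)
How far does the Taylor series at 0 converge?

The radius of convergence is -2/5 + (3/35)*sqrt(119).

Denominator factor (h**2 - 9*h/11 + 8)^2: discriminant -3791/121, complex-conjugate roots (9/22) + ((1/22)*sqrt(3791))*i and (9/22) - ((1/22)*sqrt(3791))*i; poles of order 2, moduli (2)*sqrt(2) and (2)*sqrt(2).
Denominator factor (h**2 + 4*h/5 - 5/7)^2: discriminant 612/175, real irrational roots -2/5 + (3/35)*sqrt(119) and -2/5 - (3/35)*sqrt(119); poles of order 2, moduli -2/5 + (3/35)*sqrt(119) and 2/5 + (3/35)*sqrt(119).
The radius of convergence is the smallest modulus among the singular points: -2/5 + (3/35)*sqrt(119).


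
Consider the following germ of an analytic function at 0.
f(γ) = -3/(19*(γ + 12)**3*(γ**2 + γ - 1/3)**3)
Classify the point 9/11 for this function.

Denominator factors: γ**2 + γ - 1/3 = 419/363 at γ = 9/11; γ + 12 = 141/11 at γ = 9/11 — none vanishes.
So the germ continues analytically to 9/11.

The point is a regular point.


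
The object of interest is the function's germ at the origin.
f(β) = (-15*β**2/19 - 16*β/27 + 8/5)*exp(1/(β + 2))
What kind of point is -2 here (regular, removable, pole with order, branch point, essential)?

The exponent 1/(β - (-2)) has a pole at -2, so exp(1/(β - (-2))) takes every nonzero value near it: an essential singularity (not a pole of any order).

The point is an essential singularity.


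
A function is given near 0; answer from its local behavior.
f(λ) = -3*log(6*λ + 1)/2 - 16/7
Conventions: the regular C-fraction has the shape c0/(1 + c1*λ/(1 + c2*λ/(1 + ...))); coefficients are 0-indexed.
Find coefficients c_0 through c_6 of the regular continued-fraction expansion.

Taylor coefficients (expand at 0): a_0 = -16/7, a_1 = -9, a_2 = 27, a_3 = -108, a_4 = 486, a_5 = -11664/5, a_6 = 11664.
c0 = a_0 = -16/7. Peel one level at a time: if S = 1 + c*λ/S' with S'(0) = 1, then c is the λ-coefficient of S and S' = c*λ/(S - 1).
S_1 = c0/f = 1 + (-63/16)*λ + (6993/256)*λ^2 + ...; c1 = -63/16.
S_2 = c1*λ/(S_1 - 1) = 1 + (111/16)*λ + (-3)*λ^2 + ...; c2 = 111/16.
S_3 = c2*λ/(S_2 - 1) = 1 + (16/37)*λ + (-1520/1369)*λ^2 + ...; c3 = 16/37.
S_4 = c3*λ/(S_3 - 1) = 1 + (95/37)*λ + (-12/5)*λ^2 + ...; c4 = 95/37.
S_5 = c4*λ/(S_4 - 1) = 1 + (444/475)*λ + (-435564/225625)*λ^2 + ...; c5 = 444/475.
S_6 = c5*λ/(S_5 - 1) = 1 + (981/475)*λ + ...; c6 = 981/475.

The regular C-fraction coefficients are [-16/7, -63/16, 111/16, 16/37, 95/37, 444/475, 981/475].


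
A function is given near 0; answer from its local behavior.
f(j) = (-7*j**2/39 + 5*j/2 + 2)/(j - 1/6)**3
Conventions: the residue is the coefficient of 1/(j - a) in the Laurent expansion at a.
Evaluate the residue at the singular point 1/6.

The residue is -7/39.

At the order-3 pole 1/6 set g(j) = (j - (1/6))^3*f(j) = -7*j**2/39 + 5*j/2 + 2.
Order-3 pole: residue = g''(a)/2; g''(1/6) = -14/39, so the residue is -7/39.


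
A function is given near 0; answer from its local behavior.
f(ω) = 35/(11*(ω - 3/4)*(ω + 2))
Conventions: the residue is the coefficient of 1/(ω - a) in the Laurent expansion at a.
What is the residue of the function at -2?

The residue is -140/121.

At the order-1 pole -2 set g(ω) = (ω - (-2))*f(ω) = 35/(11*(ω - 3/4)).
Simple pole: residue = g(a) at a = -2, which is -140/121.


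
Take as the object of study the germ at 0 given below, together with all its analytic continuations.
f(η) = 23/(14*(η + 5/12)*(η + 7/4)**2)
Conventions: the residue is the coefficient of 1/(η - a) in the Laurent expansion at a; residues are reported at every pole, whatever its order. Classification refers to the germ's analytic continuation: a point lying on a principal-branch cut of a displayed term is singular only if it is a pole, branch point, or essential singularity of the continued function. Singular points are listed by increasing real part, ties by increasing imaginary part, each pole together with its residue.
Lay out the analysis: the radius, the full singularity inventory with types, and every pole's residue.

Denominator factor (η + 7/4)^2: pole of order 2 at -7/4, modulus 7/4.
Denominator factor (η + 5/12): pole of order 1 at -5/12, modulus 5/12.
The radius of convergence is the smallest modulus among the singular points: 5/12.
At the order-2 pole -7/4 set g(η) = (η - (-7/4))^2*f(η) = 23/(14*(η + 5/12)).
Order-2 pole: residue = g'(a); g'(-7/4) = -207/224, so the residue is -207/224.
At the order-1 pole -5/12 set g(η) = (η - (-5/12))*f(η) = 23/(14*(η + 7/4)**2).
Simple pole: residue = g(a) at a = -5/12, which is 207/224.
List the singular points by increasing real part (a conjugate pair: the negative imaginary part first).

Radius of convergence at 0: 5/12.
At -7/4: a pole of order 2; residue -207/224.
At -5/12: a pole of order 1; residue 207/224.


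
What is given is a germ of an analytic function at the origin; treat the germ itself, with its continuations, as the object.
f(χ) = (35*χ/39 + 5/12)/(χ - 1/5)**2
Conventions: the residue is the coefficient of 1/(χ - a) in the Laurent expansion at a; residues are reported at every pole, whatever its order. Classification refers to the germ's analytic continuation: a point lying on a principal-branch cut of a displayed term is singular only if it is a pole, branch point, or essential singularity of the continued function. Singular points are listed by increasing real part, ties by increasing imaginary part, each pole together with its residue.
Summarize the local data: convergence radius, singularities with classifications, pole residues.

Denominator factor (χ - 1/5)^2: pole of order 2 at 1/5, modulus 1/5.
The radius of convergence is the smallest modulus among the singular points: 1/5.
At the order-2 pole 1/5 set g(χ) = (χ - (1/5))^2*f(χ) = 35*χ/39 + 5/12.
Order-2 pole: residue = g'(a); g'(1/5) = 35/39, so the residue is 35/39.

Radius of convergence at 0: 1/5.
At 1/5: a pole of order 2; residue 35/39.


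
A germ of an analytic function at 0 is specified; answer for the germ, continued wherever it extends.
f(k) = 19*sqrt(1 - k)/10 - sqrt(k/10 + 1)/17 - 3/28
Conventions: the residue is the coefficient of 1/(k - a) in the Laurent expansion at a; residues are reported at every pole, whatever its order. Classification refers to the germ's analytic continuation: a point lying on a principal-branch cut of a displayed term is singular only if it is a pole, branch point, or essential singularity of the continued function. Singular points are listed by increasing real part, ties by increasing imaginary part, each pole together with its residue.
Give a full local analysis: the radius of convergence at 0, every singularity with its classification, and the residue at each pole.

Branch term (-1/17)*sqrt(1 - k/(-10)): its argument vanishes at k = -10, a square-root branch point, modulus 10.
Branch term (19/10)*sqrt(1 - k/(1)): its argument vanishes at k = 1, a square-root branch point, modulus 1.
The radius of convergence is the smallest modulus among the singular points: 1.
List the singular points by increasing real part (a conjugate pair: the negative imaginary part first).

Radius of convergence at 0: 1.
At -10: an algebraic (square-root) branch point.
At 1: an algebraic (square-root) branch point.


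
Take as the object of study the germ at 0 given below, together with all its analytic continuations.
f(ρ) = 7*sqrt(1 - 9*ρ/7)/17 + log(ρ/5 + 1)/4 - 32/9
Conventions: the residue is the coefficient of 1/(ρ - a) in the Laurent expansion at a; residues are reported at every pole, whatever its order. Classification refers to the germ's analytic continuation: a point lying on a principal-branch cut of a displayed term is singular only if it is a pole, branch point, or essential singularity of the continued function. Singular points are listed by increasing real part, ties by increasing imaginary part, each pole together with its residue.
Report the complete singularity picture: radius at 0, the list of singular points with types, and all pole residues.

Branch term (7/17)*sqrt(1 - ρ/(7/9)): its argument vanishes at ρ = 7/9, a square-root branch point, modulus 7/9.
Branch term (1/4)*log(1 - ρ/(-5)): its argument vanishes at ρ = -5, a logarithmic branch point, modulus 5.
The radius of convergence is the smallest modulus among the singular points: 7/9.
List the singular points by increasing real part (a conjugate pair: the negative imaginary part first).

Radius of convergence at 0: 7/9.
At -5: a logarithmic branch point.
At 7/9: an algebraic (square-root) branch point.


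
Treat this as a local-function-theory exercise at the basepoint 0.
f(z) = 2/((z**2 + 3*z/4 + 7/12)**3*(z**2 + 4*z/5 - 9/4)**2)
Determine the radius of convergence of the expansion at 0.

The radius of convergence is (1/6)*sqrt(21).

Denominator factor (z**2 + 3*z/4 + 7/12)^3: discriminant -85/48, complex-conjugate roots (-3/8) + ((1/24)*sqrt(255))*i and (-3/8) - ((1/24)*sqrt(255))*i; poles of order 3, moduli (1/6)*sqrt(21) and (1/6)*sqrt(21).
Denominator factor (z**2 + 4*z/5 - 9/4)^2: discriminant 241/25, real irrational roots -2/5 + (1/10)*sqrt(241) and -2/5 - (1/10)*sqrt(241); poles of order 2, moduli -2/5 + (1/10)*sqrt(241) and 2/5 + (1/10)*sqrt(241).
The radius of convergence is the smallest modulus among the singular points: (1/6)*sqrt(21).


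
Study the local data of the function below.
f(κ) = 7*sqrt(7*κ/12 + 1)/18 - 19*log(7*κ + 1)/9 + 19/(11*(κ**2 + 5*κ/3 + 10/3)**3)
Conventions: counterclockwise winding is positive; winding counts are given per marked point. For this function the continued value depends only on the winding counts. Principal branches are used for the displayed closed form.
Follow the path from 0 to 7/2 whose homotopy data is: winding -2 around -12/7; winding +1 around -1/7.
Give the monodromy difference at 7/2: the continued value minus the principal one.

Continued minus principal equals -(38/9)*pi*i.

The rational part is single-valued and drops out of the difference; each branch term changes only by its own monodromy.
(-19/9)*log(1 - κ/(-1/7)): each positive loop around -1/7 adds 2*pi*i to the log, so winding +1 contributes (-19/9)*(1)*2*pi*i = -(38/9)*pi*i.
(7/18)*sqrt(1 - κ/(-12/7)): winding -2 is even, the square root returns to the same sheet, contribution 0.
Summing the contributions at κ = 7/2 gives -(38/9)*pi*i.


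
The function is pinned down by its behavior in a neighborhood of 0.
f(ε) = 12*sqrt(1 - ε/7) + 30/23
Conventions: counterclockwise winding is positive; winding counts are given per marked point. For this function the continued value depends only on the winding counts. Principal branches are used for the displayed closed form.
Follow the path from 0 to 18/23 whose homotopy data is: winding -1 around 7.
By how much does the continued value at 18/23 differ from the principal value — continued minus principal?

The rational part is single-valued and drops out of the difference; each branch term changes only by its own monodromy.
(12)*sqrt(1 - ε/(7)): winding -1 is odd, the square root flips sign, contributing -2*(12)*sqrt(1 - (18/23)/(7)) = -2*(12)*sqrt(143/161) = -(24/161)*sqrt(23023).
Summing the contributions at ε = 18/23 gives -(24/161)*sqrt(23023).

Continued minus principal equals -(24/161)*sqrt(23023).


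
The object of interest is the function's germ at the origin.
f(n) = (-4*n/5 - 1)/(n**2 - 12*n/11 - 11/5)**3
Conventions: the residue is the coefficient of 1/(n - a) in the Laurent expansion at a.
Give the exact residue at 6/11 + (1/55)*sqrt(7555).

The factor n**2 - 12*n/11 - 11/5 splits as (n - a)(n - a') with a = 6/11 + (1/55)*sqrt(7555), a' = 6/11 - (1/55)*sqrt(7555). At the order-3 pole a set g(n) = (n - a)^3*f(n) = [-4*n/5 - 1] / (n - a')^3.
Order-3 pole: residue = g''(a)/2; g''(6/11 + (1/55)*sqrt(7555)) = -(17349585/27598366648)*sqrt(7555), so the residue is -(17349585/55196733296)*sqrt(7555).

The residue is -(17349585/55196733296)*sqrt(7555).


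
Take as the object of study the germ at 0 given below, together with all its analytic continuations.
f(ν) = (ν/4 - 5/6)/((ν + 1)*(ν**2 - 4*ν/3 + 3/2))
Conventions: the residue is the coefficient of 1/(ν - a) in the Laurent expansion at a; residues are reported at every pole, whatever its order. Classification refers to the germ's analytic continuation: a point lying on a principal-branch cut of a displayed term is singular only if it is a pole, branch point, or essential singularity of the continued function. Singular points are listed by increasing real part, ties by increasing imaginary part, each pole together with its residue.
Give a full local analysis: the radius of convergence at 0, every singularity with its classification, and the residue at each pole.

Radius of convergence at 0: 1.
At -1: a pole of order 1; residue -13/46.
At (2/3) - ((1/6)*sqrt(38))*i: a pole of order 1; residue (13/92) - ((61/3496)*sqrt(38))*i.
At (2/3) + ((1/6)*sqrt(38))*i: a pole of order 1; residue (13/92) + ((61/3496)*sqrt(38))*i.
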